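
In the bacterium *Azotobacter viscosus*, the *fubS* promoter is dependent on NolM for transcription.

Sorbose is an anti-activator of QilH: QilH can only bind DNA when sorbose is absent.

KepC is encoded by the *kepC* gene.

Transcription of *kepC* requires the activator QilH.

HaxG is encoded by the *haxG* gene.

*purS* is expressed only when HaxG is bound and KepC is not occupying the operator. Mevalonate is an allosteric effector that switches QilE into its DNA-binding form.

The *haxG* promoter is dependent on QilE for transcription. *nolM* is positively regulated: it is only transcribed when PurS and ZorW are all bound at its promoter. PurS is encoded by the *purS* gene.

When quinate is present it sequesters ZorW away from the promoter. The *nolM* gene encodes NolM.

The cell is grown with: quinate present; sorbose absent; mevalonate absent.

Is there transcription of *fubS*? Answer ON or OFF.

OFF

Mevalonate is absent, so QilE is inactive.
Required activator QilE is absent, so *haxG* is not transcribed.
So HaxG is not produced.
Sorbose is absent, so QilH is active.
No repressor is bound and QilH is active, so *kepC* is transcribed.
So KepC is produced and active.
With repressor KepC bound, *purS* is not transcribed.
So PurS is not produced.
Quinate is present, so ZorW is inactive.
Required activator PurS is absent, so *nolM* is not transcribed.
So NolM is not produced.
Required activator NolM is absent, so *fubS* is not transcribed.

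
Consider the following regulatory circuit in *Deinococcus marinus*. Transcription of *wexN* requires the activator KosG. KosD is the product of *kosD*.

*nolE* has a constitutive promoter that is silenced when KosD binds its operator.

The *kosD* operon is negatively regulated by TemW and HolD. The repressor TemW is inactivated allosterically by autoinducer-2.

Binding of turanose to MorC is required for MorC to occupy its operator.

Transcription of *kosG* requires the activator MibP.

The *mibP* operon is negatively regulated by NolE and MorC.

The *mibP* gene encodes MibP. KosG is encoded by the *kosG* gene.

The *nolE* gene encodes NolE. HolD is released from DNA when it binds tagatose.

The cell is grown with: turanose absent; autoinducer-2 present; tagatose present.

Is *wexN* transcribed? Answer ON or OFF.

ON

Autoinducer-2 is present, so TemW is inactive.
Tagatose is present, so HolD is inactive.
With no repressor bound, *kosD* is transcribed.
So KosD is produced and active.
With repressor KosD bound, *nolE* is not transcribed.
So NolE is not produced.
Turanose is absent, so MorC is inactive.
With no repressor bound, *mibP* is transcribed.
So MibP is produced and active.
No repressor is bound and MibP is active, so *kosG* is transcribed.
So KosG is produced and active.
No repressor is bound and KosG is active, so *wexN* is transcribed.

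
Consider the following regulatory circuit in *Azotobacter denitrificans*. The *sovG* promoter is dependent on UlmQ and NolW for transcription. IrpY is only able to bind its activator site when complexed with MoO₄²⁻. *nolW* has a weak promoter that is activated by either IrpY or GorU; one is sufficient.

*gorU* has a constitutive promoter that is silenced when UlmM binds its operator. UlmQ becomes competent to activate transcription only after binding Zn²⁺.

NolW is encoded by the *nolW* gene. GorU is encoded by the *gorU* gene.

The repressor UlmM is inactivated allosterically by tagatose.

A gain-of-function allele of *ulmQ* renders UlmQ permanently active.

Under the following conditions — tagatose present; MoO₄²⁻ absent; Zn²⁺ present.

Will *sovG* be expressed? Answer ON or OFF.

UlmQ is constitutively active in this strain.
MoO₄²⁻ is absent, so IrpY is inactive.
Tagatose is present, so UlmM is inactive.
With no repressor bound, *gorU* is transcribed.
So GorU is produced and active.
Activator GorU is present, so *nolW* is transcribed.
So NolW is produced and active.
No repressor is bound and UlmQ and NolW are active, so *sovG* is transcribed.

ON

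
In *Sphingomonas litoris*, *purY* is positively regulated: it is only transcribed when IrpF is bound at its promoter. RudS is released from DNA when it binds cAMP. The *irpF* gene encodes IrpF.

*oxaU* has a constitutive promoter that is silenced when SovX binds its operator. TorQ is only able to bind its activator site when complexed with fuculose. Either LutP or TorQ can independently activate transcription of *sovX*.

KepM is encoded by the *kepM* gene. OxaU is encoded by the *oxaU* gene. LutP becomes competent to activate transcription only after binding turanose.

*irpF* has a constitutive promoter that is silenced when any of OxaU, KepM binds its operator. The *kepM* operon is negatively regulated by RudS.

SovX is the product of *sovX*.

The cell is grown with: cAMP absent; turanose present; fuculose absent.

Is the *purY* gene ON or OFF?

Turanose is present, so LutP is active.
Fuculose is absent, so TorQ is inactive.
Activator LutP is present, so *sovX* is transcribed.
So SovX is produced and active.
With repressor SovX bound, *oxaU* is not transcribed.
So OxaU is not produced.
cAMP is absent, so RudS is active.
With repressor RudS bound, *kepM* is not transcribed.
So KepM is not produced.
With no repressor bound, *irpF* is transcribed.
So IrpF is produced and active.
No repressor is bound and IrpF is active, so *purY* is transcribed.

ON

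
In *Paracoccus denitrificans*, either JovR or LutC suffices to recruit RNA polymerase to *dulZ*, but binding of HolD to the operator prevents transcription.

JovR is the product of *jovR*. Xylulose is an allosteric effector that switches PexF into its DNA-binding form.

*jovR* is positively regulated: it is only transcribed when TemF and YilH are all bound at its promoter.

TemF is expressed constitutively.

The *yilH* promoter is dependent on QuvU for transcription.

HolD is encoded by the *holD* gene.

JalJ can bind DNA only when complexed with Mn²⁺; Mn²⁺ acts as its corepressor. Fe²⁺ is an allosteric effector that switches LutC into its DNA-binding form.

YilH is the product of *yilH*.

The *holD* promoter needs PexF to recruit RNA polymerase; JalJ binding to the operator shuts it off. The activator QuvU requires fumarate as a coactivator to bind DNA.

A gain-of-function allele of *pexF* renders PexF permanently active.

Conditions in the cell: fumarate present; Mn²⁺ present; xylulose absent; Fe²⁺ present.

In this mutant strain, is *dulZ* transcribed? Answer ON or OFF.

TemF is produced constitutively and is active.
Fumarate is present, so QuvU is active.
No repressor is bound and QuvU is active, so *yilH* is transcribed.
So YilH is produced and active.
No repressor is bound and TemF and YilH are active, so *jovR* is transcribed.
So JovR is produced and active.
Fe²⁺ is present, so LutC is active.
Mn²⁺ is present, so JalJ is active.
PexF is constitutively active in this strain.
With repressor JalJ bound, *holD* is not transcribed.
So HolD is not produced.
Activator JovR is present, so *dulZ* is transcribed.

ON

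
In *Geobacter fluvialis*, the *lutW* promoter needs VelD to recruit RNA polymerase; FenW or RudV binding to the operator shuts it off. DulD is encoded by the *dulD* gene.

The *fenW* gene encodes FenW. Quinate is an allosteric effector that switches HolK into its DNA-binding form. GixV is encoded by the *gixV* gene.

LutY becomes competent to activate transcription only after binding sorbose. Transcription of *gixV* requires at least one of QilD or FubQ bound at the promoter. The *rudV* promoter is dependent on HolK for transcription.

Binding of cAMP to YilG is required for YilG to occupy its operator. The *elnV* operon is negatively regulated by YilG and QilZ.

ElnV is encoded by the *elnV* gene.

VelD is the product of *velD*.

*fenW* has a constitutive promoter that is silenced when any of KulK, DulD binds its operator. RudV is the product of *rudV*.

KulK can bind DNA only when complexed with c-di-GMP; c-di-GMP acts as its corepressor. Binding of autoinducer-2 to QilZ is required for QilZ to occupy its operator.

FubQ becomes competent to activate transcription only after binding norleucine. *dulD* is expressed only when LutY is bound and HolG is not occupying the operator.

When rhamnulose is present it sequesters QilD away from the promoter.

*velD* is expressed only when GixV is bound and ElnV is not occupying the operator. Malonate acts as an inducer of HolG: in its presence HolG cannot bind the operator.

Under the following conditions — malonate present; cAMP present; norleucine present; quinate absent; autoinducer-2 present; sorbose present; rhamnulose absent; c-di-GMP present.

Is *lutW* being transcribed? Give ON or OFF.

ON

Rhamnulose is absent, so QilD is active.
Norleucine is present, so FubQ is active.
Activator QilD is present, so *gixV* is transcribed.
So GixV is produced and active.
cAMP is present, so YilG is active.
Autoinducer-2 is present, so QilZ is active.
With repressor YilG bound, *elnV* is not transcribed.
So ElnV is not produced.
No repressor is bound and GixV is active, so *velD* is transcribed.
So VelD is produced and active.
c-di-GMP is present, so KulK is active.
Sorbose is present, so LutY is active.
Malonate is present, so HolG is inactive.
No repressor is bound and LutY is active, so *dulD* is transcribed.
So DulD is produced and active.
With repressor KulK bound, *fenW* is not transcribed.
So FenW is not produced.
Quinate is absent, so HolK is inactive.
Required activator HolK is absent, so *rudV* is not transcribed.
So RudV is not produced.
No repressor is bound and VelD is active, so *lutW* is transcribed.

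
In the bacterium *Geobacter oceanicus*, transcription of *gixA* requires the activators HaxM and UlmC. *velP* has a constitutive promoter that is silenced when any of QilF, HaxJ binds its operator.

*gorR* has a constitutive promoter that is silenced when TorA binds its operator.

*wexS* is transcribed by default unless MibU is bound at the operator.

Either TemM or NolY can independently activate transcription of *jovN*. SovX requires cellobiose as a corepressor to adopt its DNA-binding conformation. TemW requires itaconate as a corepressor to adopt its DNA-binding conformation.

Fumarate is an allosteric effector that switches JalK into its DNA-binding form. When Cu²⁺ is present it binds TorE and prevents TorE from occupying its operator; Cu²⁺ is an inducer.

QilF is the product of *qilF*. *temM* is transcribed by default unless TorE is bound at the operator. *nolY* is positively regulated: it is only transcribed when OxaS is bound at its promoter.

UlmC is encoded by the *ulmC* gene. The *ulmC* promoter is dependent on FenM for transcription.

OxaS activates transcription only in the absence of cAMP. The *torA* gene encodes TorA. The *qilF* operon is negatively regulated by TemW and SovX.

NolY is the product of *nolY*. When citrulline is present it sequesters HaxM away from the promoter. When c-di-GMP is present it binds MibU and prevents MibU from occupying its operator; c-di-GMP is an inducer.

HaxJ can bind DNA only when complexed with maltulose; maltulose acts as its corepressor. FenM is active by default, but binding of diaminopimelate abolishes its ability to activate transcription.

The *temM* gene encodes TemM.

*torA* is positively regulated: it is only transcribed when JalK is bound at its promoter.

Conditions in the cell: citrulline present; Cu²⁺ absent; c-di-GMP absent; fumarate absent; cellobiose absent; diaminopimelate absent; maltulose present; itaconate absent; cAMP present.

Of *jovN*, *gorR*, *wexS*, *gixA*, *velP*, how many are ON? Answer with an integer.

1

Cu²⁺ is absent, so TorE is active.
With repressor TorE bound, *temM* is not transcribed.
So TemM is not produced.
cAMP is present, so OxaS is inactive.
Required activator OxaS is absent, so *nolY* is not transcribed.
So NolY is not produced.
No activator is available at the *jovN* promoter, so *jovN* is not transcribed.
→ *jovN* is OFF.
Fumarate is absent, so JalK is inactive.
Required activator JalK is absent, so *torA* is not transcribed.
So TorA is not produced.
With no repressor bound, *gorR* is transcribed.
→ *gorR* is ON.
c-di-GMP is absent, so MibU is active.
With repressor MibU bound, *wexS* is not transcribed.
→ *wexS* is OFF.
Citrulline is present, so HaxM is inactive.
Diaminopimelate is absent, so FenM is active.
No repressor is bound and FenM is active, so *ulmC* is transcribed.
So UlmC is produced and active.
Required activator HaxM is absent, so *gixA* is not transcribed.
→ *gixA* is OFF.
Itaconate is absent, so TemW is inactive.
Cellobiose is absent, so SovX is inactive.
With no repressor bound, *qilF* is transcribed.
So QilF is produced and active.
Maltulose is present, so HaxJ is active.
With repressor QilF bound, *velP* is not transcribed.
→ *velP* is OFF.
1 of the 5 genes is transcribed.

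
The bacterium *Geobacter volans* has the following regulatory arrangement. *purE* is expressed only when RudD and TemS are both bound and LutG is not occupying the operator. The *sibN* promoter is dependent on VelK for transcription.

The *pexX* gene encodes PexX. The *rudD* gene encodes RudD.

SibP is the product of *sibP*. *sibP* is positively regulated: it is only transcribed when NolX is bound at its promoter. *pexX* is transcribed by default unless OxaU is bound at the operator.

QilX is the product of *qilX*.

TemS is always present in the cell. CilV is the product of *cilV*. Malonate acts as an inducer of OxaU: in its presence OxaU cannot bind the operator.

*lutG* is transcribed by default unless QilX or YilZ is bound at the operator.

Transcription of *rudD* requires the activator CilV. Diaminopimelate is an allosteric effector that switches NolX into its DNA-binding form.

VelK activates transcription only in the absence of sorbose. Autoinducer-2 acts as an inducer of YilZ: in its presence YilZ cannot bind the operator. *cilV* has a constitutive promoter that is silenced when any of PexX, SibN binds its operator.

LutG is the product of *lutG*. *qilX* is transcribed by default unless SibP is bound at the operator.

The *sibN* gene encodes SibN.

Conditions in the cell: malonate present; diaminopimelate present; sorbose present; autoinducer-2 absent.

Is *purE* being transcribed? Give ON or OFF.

OFF

Diaminopimelate is present, so NolX is active.
No repressor is bound and NolX is active, so *sibP* is transcribed.
So SibP is produced and active.
With repressor SibP bound, *qilX* is not transcribed.
So QilX is not produced.
Autoinducer-2 is absent, so YilZ is active.
With repressor YilZ bound, *lutG* is not transcribed.
So LutG is not produced.
Malonate is present, so OxaU is inactive.
With no repressor bound, *pexX* is transcribed.
So PexX is produced and active.
Sorbose is present, so VelK is inactive.
Required activator VelK is absent, so *sibN* is not transcribed.
So SibN is not produced.
With repressor PexX bound, *cilV* is not transcribed.
So CilV is not produced.
Required activator CilV is absent, so *rudD* is not transcribed.
So RudD is not produced.
TemS is produced constitutively and is active.
Required activator RudD is absent, so *purE* is not transcribed.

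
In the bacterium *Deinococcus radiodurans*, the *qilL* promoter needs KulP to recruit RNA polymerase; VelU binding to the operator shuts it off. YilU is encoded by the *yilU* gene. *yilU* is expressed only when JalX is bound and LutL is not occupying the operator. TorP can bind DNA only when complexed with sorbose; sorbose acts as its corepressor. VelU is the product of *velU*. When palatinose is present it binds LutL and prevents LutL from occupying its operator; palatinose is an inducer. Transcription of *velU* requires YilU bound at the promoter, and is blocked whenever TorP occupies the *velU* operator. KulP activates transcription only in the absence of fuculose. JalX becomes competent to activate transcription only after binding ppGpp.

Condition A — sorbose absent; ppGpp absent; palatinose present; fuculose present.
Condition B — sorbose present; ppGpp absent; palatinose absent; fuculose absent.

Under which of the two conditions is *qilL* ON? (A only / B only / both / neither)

B only

Condition A:
Sorbose is absent, so TorP is inactive.
ppGpp is absent, so JalX is inactive.
Palatinose is present, so LutL is inactive.
Required activator JalX is absent, so *yilU* is not transcribed.
So YilU is not produced.
Required activator YilU is absent, so *velU* is not transcribed.
So VelU is not produced.
Fuculose is present, so KulP is inactive.
Required activator KulP is absent, so *qilL* is not transcribed.
→ *qilL* is OFF in A.
Condition B:
Sorbose is present, so TorP is active.
ppGpp is absent, so JalX is inactive.
Palatinose is absent, so LutL is active.
With repressor LutL bound, *yilU* is not transcribed.
So YilU is not produced.
With repressor TorP bound, *velU* is not transcribed.
So VelU is not produced.
Fuculose is absent, so KulP is active.
No repressor is bound and KulP is active, so *qilL* is transcribed.
→ *qilL* is ON in B.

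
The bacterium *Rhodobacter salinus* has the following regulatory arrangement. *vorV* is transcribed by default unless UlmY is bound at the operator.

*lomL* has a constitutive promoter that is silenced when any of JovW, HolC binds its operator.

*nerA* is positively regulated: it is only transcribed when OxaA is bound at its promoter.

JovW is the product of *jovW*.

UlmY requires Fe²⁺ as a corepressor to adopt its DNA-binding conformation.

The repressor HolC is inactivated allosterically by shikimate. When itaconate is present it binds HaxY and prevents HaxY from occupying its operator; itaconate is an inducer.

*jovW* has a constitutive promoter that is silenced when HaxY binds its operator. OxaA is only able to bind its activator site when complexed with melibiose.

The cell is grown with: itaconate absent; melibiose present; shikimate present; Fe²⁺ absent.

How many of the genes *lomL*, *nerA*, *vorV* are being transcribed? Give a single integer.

Itaconate is absent, so HaxY is active.
With repressor HaxY bound, *jovW* is not transcribed.
So JovW is not produced.
Shikimate is present, so HolC is inactive.
With no repressor bound, *lomL* is transcribed.
→ *lomL* is ON.
Melibiose is present, so OxaA is active.
No repressor is bound and OxaA is active, so *nerA* is transcribed.
→ *nerA* is ON.
Fe²⁺ is absent, so UlmY is inactive.
With no repressor bound, *vorV* is transcribed.
→ *vorV* is ON.
3 of the 3 genes are transcribed.

3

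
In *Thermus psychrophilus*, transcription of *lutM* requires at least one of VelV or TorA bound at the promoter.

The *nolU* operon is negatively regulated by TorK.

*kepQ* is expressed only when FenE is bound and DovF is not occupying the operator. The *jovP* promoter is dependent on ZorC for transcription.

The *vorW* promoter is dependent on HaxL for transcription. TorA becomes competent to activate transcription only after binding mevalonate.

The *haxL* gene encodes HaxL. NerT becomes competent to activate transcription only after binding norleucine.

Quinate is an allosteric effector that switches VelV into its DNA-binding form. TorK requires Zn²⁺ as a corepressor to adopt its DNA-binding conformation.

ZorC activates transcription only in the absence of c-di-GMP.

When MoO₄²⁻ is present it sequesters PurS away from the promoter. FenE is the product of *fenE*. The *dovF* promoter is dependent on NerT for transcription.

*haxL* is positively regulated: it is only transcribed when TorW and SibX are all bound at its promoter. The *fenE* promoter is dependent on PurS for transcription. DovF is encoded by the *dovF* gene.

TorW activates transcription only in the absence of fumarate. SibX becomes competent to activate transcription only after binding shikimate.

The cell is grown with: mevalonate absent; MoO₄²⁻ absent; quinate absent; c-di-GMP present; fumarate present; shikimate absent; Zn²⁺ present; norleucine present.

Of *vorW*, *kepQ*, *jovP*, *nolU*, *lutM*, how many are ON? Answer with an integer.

0

Fumarate is present, so TorW is inactive.
Shikimate is absent, so SibX is inactive.
Required activator TorW is absent, so *haxL* is not transcribed.
So HaxL is not produced.
Required activator HaxL is absent, so *vorW* is not transcribed.
→ *vorW* is OFF.
Norleucine is present, so NerT is active.
No repressor is bound and NerT is active, so *dovF* is transcribed.
So DovF is produced and active.
MoO₄²⁻ is absent, so PurS is active.
No repressor is bound and PurS is active, so *fenE* is transcribed.
So FenE is produced and active.
With repressor DovF bound, *kepQ* is not transcribed.
→ *kepQ* is OFF.
c-di-GMP is present, so ZorC is inactive.
Required activator ZorC is absent, so *jovP* is not transcribed.
→ *jovP* is OFF.
Zn²⁺ is present, so TorK is active.
With repressor TorK bound, *nolU* is not transcribed.
→ *nolU* is OFF.
Quinate is absent, so VelV is inactive.
Mevalonate is absent, so TorA is inactive.
No activator is available at the *lutM* promoter, so *lutM* is not transcribed.
→ *lutM* is OFF.
0 of the 5 genes are transcribed.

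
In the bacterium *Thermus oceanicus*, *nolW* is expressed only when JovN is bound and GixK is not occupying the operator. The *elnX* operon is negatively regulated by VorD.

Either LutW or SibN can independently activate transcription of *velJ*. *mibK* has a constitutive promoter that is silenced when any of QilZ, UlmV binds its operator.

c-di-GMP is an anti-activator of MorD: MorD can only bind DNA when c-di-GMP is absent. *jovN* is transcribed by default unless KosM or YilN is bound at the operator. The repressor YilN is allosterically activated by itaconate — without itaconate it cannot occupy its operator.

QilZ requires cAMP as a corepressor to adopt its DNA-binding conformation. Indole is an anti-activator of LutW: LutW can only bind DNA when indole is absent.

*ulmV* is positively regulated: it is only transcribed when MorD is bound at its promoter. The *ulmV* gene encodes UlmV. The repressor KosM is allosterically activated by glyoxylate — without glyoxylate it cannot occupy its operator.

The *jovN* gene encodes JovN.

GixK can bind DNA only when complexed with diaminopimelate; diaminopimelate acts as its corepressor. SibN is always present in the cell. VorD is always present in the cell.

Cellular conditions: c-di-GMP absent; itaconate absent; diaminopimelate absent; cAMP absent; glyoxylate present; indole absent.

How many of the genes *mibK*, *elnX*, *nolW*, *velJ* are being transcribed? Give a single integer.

cAMP is absent, so QilZ is inactive.
c-di-GMP is absent, so MorD is active.
No repressor is bound and MorD is active, so *ulmV* is transcribed.
So UlmV is produced and active.
With repressor UlmV bound, *mibK* is not transcribed.
→ *mibK* is OFF.
VorD is produced constitutively and is active.
With repressor VorD bound, *elnX* is not transcribed.
→ *elnX* is OFF.
Diaminopimelate is absent, so GixK is inactive.
Glyoxylate is present, so KosM is active.
Itaconate is absent, so YilN is inactive.
With repressor KosM bound, *jovN* is not transcribed.
So JovN is not produced.
Required activator JovN is absent, so *nolW* is not transcribed.
→ *nolW* is OFF.
Indole is absent, so LutW is active.
SibN is produced constitutively and is active.
Activator LutW is present, so *velJ* is transcribed.
→ *velJ* is ON.
1 of the 4 genes is transcribed.

1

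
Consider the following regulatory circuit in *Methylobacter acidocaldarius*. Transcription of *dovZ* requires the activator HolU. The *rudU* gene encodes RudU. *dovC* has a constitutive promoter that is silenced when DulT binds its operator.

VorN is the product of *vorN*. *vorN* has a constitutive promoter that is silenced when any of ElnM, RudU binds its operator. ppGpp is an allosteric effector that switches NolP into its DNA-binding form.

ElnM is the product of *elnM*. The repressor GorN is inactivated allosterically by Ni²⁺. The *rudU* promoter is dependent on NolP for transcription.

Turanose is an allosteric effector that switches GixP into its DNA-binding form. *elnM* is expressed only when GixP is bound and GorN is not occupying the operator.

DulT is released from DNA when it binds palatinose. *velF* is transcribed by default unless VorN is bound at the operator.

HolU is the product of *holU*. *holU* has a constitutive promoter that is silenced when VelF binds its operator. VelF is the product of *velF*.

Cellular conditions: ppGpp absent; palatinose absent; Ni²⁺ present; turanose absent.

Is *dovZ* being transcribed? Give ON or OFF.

Turanose is absent, so GixP is inactive.
Ni²⁺ is present, so GorN is inactive.
Required activator GixP is absent, so *elnM* is not transcribed.
So ElnM is not produced.
ppGpp is absent, so NolP is inactive.
Required activator NolP is absent, so *rudU* is not transcribed.
So RudU is not produced.
With no repressor bound, *vorN* is transcribed.
So VorN is produced and active.
With repressor VorN bound, *velF* is not transcribed.
So VelF is not produced.
With no repressor bound, *holU* is transcribed.
So HolU is produced and active.
No repressor is bound and HolU is active, so *dovZ* is transcribed.

ON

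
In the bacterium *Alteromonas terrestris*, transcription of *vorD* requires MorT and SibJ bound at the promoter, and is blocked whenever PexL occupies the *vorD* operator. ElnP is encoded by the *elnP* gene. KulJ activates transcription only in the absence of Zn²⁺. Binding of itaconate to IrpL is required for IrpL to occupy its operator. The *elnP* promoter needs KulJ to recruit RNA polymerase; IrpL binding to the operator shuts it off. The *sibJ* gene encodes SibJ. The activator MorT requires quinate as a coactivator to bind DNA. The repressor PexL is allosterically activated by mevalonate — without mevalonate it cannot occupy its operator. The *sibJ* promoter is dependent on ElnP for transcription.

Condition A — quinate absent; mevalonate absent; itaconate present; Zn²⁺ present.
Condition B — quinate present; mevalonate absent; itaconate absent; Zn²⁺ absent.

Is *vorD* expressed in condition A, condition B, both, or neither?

B only

Condition A:
Quinate is absent, so MorT is inactive.
Mevalonate is absent, so PexL is inactive.
Itaconate is present, so IrpL is active.
Zn²⁺ is present, so KulJ is inactive.
With repressor IrpL bound, *elnP* is not transcribed.
So ElnP is not produced.
Required activator ElnP is absent, so *sibJ* is not transcribed.
So SibJ is not produced.
Required activator MorT is absent, so *vorD* is not transcribed.
→ *vorD* is OFF in A.
Condition B:
Quinate is present, so MorT is active.
Mevalonate is absent, so PexL is inactive.
Itaconate is absent, so IrpL is inactive.
Zn²⁺ is absent, so KulJ is active.
No repressor is bound and KulJ is active, so *elnP* is transcribed.
So ElnP is produced and active.
No repressor is bound and ElnP is active, so *sibJ* is transcribed.
So SibJ is produced and active.
No repressor is bound and MorT and SibJ are active, so *vorD* is transcribed.
→ *vorD* is ON in B.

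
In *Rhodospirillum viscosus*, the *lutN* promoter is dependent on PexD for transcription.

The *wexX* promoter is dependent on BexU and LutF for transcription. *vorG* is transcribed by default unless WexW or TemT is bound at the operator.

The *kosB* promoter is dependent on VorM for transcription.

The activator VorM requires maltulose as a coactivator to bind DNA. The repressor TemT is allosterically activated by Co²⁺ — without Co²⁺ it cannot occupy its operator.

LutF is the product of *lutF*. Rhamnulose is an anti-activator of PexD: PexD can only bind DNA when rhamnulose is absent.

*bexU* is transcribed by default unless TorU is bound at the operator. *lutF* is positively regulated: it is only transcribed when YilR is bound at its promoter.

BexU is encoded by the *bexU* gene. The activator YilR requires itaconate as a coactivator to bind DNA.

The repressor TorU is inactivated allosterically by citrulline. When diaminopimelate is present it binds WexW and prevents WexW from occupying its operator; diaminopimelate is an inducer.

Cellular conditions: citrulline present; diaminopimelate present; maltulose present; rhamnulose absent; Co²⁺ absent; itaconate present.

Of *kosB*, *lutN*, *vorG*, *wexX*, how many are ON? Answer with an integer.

Maltulose is present, so VorM is active.
No repressor is bound and VorM is active, so *kosB* is transcribed.
→ *kosB* is ON.
Rhamnulose is absent, so PexD is active.
No repressor is bound and PexD is active, so *lutN* is transcribed.
→ *lutN* is ON.
Diaminopimelate is present, so WexW is inactive.
Co²⁺ is absent, so TemT is inactive.
With no repressor bound, *vorG* is transcribed.
→ *vorG* is ON.
Citrulline is present, so TorU is inactive.
With no repressor bound, *bexU* is transcribed.
So BexU is produced and active.
Itaconate is present, so YilR is active.
No repressor is bound and YilR is active, so *lutF* is transcribed.
So LutF is produced and active.
No repressor is bound and BexU and LutF are active, so *wexX* is transcribed.
→ *wexX* is ON.
4 of the 4 genes are transcribed.

4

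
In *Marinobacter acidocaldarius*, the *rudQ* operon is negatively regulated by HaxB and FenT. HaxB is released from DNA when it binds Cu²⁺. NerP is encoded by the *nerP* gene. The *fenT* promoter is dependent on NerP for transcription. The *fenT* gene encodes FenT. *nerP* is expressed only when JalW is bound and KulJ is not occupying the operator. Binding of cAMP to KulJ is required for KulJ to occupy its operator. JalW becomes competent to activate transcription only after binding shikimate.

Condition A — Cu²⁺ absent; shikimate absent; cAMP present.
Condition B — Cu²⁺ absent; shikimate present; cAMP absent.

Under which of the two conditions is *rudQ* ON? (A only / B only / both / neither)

neither

Condition A:
Cu²⁺ is absent, so HaxB is active.
Shikimate is absent, so JalW is inactive.
cAMP is present, so KulJ is active.
With repressor KulJ bound, *nerP* is not transcribed.
So NerP is not produced.
Required activator NerP is absent, so *fenT* is not transcribed.
So FenT is not produced.
With repressor HaxB bound, *rudQ* is not transcribed.
→ *rudQ* is OFF in A.
Condition B:
Cu²⁺ is absent, so HaxB is active.
Shikimate is present, so JalW is active.
cAMP is absent, so KulJ is inactive.
No repressor is bound and JalW is active, so *nerP* is transcribed.
So NerP is produced and active.
No repressor is bound and NerP is active, so *fenT* is transcribed.
So FenT is produced and active.
With repressor HaxB bound, *rudQ* is not transcribed.
→ *rudQ* is OFF in B.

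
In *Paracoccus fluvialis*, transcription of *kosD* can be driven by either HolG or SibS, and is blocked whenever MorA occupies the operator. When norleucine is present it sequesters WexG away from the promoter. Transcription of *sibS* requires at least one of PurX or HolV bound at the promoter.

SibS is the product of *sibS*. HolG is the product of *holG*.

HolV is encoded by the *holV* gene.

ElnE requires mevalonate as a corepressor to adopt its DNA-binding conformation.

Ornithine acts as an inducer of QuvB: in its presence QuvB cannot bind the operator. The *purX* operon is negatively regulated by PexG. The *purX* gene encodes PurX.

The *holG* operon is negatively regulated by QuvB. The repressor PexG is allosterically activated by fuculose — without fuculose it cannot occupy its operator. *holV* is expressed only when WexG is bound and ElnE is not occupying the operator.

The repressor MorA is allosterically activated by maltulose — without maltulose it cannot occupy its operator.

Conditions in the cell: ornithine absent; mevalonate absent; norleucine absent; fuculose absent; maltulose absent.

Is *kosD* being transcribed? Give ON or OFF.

Ornithine is absent, so QuvB is active.
With repressor QuvB bound, *holG* is not transcribed.
So HolG is not produced.
Maltulose is absent, so MorA is inactive.
Fuculose is absent, so PexG is inactive.
With no repressor bound, *purX* is transcribed.
So PurX is produced and active.
Norleucine is absent, so WexG is active.
Mevalonate is absent, so ElnE is inactive.
No repressor is bound and WexG is active, so *holV* is transcribed.
So HolV is produced and active.
Activator PurX is present, so *sibS* is transcribed.
So SibS is produced and active.
Activator SibS is present, so *kosD* is transcribed.

ON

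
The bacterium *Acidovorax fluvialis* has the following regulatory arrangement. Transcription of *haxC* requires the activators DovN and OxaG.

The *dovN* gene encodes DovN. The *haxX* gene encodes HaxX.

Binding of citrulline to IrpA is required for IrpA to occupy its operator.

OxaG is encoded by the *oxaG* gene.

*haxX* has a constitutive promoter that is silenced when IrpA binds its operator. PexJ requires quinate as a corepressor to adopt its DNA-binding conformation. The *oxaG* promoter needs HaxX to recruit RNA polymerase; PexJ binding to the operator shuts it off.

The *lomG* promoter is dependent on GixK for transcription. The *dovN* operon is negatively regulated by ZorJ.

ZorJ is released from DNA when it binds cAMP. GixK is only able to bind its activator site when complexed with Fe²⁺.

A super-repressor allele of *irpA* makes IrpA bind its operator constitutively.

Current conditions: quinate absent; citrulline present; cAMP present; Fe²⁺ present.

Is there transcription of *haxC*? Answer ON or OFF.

cAMP is present, so ZorJ is inactive.
With no repressor bound, *dovN* is transcribed.
So DovN is produced and active.
IrpA is constitutively active in this strain.
With repressor IrpA bound, *haxX* is not transcribed.
So HaxX is not produced.
Quinate is absent, so PexJ is inactive.
Required activator HaxX is absent, so *oxaG* is not transcribed.
So OxaG is not produced.
Required activator OxaG is absent, so *haxC* is not transcribed.

OFF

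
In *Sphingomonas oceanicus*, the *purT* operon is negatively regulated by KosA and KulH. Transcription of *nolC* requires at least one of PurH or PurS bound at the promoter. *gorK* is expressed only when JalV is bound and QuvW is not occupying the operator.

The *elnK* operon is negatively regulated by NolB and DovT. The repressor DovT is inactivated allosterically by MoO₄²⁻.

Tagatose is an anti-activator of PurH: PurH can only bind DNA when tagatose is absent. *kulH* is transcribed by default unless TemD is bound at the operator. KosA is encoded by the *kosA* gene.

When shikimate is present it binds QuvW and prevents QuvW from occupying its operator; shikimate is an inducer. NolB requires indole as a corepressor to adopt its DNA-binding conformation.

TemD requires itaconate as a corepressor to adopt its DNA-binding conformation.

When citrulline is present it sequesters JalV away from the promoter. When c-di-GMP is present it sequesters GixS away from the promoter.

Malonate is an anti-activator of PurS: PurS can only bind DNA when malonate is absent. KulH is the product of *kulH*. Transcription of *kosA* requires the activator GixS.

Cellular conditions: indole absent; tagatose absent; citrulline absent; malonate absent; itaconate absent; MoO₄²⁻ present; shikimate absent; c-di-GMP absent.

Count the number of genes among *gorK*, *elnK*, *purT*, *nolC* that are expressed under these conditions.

2

Shikimate is absent, so QuvW is active.
Citrulline is absent, so JalV is active.
With repressor QuvW bound, *gorK* is not transcribed.
→ *gorK* is OFF.
Indole is absent, so NolB is inactive.
MoO₄²⁻ is present, so DovT is inactive.
With no repressor bound, *elnK* is transcribed.
→ *elnK* is ON.
c-di-GMP is absent, so GixS is active.
No repressor is bound and GixS is active, so *kosA* is transcribed.
So KosA is produced and active.
Itaconate is absent, so TemD is inactive.
With no repressor bound, *kulH* is transcribed.
So KulH is produced and active.
With repressor KosA bound, *purT* is not transcribed.
→ *purT* is OFF.
Tagatose is absent, so PurH is active.
Malonate is absent, so PurS is active.
Activator PurH is present, so *nolC* is transcribed.
→ *nolC* is ON.
2 of the 4 genes are transcribed.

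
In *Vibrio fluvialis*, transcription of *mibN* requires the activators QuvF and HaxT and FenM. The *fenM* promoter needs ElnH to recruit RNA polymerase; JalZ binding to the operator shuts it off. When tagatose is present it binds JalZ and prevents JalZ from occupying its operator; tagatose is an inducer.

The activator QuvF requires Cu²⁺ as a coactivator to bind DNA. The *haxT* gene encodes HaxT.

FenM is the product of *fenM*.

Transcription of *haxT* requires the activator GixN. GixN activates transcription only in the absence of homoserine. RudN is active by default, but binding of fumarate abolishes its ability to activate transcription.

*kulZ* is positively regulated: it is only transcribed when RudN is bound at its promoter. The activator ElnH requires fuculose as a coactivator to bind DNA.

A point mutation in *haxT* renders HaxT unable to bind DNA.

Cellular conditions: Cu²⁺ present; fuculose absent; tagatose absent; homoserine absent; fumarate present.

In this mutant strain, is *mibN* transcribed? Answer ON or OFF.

Cu²⁺ is present, so QuvF is active.
HaxT is non-functional in this strain, so it has no effect.
Tagatose is absent, so JalZ is active.
Fuculose is absent, so ElnH is inactive.
With repressor JalZ bound, *fenM* is not transcribed.
So FenM is not produced.
Required activator HaxT is absent, so *mibN* is not transcribed.

OFF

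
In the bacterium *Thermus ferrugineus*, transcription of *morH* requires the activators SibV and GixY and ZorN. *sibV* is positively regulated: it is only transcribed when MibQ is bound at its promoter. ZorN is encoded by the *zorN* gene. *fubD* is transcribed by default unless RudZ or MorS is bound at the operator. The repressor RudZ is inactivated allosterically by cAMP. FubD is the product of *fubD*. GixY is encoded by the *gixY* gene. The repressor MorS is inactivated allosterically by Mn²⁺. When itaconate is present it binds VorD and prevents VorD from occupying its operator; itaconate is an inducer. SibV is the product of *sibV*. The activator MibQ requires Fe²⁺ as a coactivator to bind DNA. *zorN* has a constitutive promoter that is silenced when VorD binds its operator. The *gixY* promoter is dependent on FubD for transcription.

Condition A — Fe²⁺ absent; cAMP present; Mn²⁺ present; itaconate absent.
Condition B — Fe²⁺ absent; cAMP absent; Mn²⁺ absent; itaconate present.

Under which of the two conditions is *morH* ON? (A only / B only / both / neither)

Condition A:
Fe²⁺ is absent, so MibQ is inactive.
Required activator MibQ is absent, so *sibV* is not transcribed.
So SibV is not produced.
cAMP is present, so RudZ is inactive.
Mn²⁺ is present, so MorS is inactive.
With no repressor bound, *fubD* is transcribed.
So FubD is produced and active.
No repressor is bound and FubD is active, so *gixY* is transcribed.
So GixY is produced and active.
Itaconate is absent, so VorD is active.
With repressor VorD bound, *zorN* is not transcribed.
So ZorN is not produced.
Required activator SibV is absent, so *morH* is not transcribed.
→ *morH* is OFF in A.
Condition B:
Fe²⁺ is absent, so MibQ is inactive.
Required activator MibQ is absent, so *sibV* is not transcribed.
So SibV is not produced.
cAMP is absent, so RudZ is active.
Mn²⁺ is absent, so MorS is active.
With repressor RudZ bound, *fubD* is not transcribed.
So FubD is not produced.
Required activator FubD is absent, so *gixY* is not transcribed.
So GixY is not produced.
Itaconate is present, so VorD is inactive.
With no repressor bound, *zorN* is transcribed.
So ZorN is produced and active.
Required activator SibV is absent, so *morH* is not transcribed.
→ *morH* is OFF in B.

neither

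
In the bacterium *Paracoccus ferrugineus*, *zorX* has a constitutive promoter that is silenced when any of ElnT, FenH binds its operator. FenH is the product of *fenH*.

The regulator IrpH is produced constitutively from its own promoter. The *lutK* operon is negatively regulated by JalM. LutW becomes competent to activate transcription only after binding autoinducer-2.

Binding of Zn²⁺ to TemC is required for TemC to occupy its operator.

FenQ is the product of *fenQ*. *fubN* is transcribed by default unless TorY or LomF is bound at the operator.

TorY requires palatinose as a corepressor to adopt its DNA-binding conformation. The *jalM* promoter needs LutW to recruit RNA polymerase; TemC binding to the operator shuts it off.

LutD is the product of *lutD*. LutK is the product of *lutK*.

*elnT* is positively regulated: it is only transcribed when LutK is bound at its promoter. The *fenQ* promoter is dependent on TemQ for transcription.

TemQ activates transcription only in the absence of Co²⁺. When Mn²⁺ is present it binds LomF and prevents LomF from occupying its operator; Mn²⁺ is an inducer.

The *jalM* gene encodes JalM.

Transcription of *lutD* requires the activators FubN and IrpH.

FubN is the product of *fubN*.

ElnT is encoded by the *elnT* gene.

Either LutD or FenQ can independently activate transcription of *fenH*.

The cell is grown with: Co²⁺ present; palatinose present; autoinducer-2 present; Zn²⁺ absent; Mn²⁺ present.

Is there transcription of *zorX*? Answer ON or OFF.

ON

Autoinducer-2 is present, so LutW is active.
Zn²⁺ is absent, so TemC is inactive.
No repressor is bound and LutW is active, so *jalM* is transcribed.
So JalM is produced and active.
With repressor JalM bound, *lutK* is not transcribed.
So LutK is not produced.
Required activator LutK is absent, so *elnT* is not transcribed.
So ElnT is not produced.
Palatinose is present, so TorY is active.
Mn²⁺ is present, so LomF is inactive.
With repressor TorY bound, *fubN* is not transcribed.
So FubN is not produced.
IrpH is produced constitutively and is active.
Required activator FubN is absent, so *lutD* is not transcribed.
So LutD is not produced.
Co²⁺ is present, so TemQ is inactive.
Required activator TemQ is absent, so *fenQ* is not transcribed.
So FenQ is not produced.
No activator is available at the *fenH* promoter, so *fenH* is not transcribed.
So FenH is not produced.
With no repressor bound, *zorX* is transcribed.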